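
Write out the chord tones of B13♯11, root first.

B, D#, F#, A, C#, E#, G#

B13♯11 is a dominant thirteenth sharp eleven built on B.
root → B
3rd (major 3rd) → D#
5th (perfect 5th) → F#
7th (minor 7th) → A
9th (major 9th) → C#
11th (augmented 11th) → E#
13th (major 13th) → G#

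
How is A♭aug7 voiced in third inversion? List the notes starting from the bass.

In root position, A♭aug7 is A♭–C–E–G♭.
Third inversion puts the seventh (G♭) in the bass.

G♭  A♭  C  E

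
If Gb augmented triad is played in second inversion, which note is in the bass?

Gb augmented triad in root position is G-flat–B-flat–D.
Second inversion places the fifth in the bass, which is D.

D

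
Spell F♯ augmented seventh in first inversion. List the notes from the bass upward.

A-sharp, C-double-sharp, E, F-sharp

F♯ augmented seventh = F-sharp–A-sharp–C-double-sharp–E; first inversion → third (A-sharp) lowest.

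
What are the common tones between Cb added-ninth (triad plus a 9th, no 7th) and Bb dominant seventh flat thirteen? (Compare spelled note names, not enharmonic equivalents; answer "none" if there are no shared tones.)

Cb added-ninth: C-flat E-flat G-flat D-flat
Bb dominant seventh flat thirteen: B-flat D F A-flat G-flat
Common to both → G-flat.

G-flat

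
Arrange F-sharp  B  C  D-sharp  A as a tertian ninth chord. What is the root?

B

Arranged so that each adjacent pair is a third by letter name: B – D-sharp – F-sharp – A – C.
The bottom of that stack, B, is the root (this is B dominant seventh flat nine).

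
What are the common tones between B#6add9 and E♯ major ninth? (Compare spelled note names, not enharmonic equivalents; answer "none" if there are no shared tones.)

B# – D## – F## – G##

B#6add9 = B#, D##, F##, G##, C##.
E♯ major ninth = E#, G##, B#, D##, F##.
Shared: B#, D##, F##, G##.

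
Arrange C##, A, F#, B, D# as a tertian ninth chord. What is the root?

Stacking in thirds gives B – D# – F# – A – C##, so B is the root — B dominant seventh sharp nine.

B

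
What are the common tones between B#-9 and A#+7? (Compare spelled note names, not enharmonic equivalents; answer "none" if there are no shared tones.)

A♯  C𝄪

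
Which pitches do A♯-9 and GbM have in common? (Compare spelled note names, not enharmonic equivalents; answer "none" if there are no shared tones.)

A♯-9: A# C# E# G# B#
GbM: Gb Bb Db
Common to both → none.

none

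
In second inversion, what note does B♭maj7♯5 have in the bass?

B♭maj7♯5 in root position is Bb–D–F#–A.
Second inversion places the fifth in the bass, which is F#.

F#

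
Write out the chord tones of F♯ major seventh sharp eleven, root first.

F-sharp, A-sharp, C-sharp, E-sharp, B-sharp

F♯ major seventh sharp eleven is a major seventh sharp eleven built on F-sharp.
root → F-sharp
3rd (major 3rd) → A-sharp
5th (perfect 5th) → C-sharp
7th (major 7th) → E-sharp
11th (augmented 11th) → B-sharp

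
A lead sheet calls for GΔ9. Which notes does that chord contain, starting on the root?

GΔ9 is a major ninth built on G.
root → G
3rd (major 3rd) → B
5th (perfect 5th) → D
7th (major 7th) → F#
9th (major 9th) → A

G B D F# A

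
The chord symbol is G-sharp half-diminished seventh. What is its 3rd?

G-sharp half-diminished seventh is built on G#; its 3rd is a minor 3rd above the root.
A third above G uses the letter B, and the minor 3rd above G# is B.

B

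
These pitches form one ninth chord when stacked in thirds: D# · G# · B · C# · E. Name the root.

C#

Arranged so that each adjacent pair is a third by letter name: C# – E – G# – B – D#.
The bottom of that stack, C#, is the root (this is C# minor ninth).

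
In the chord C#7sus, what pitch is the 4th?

F♯

Root of C#7sus = C♯. The 4th is a perfect 4th: C♯ up a perfect 4th → F♯.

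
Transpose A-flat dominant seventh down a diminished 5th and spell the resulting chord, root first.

D, F-sharp, A, C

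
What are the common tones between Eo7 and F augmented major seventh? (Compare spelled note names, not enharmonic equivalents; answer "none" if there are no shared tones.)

E

Eo7: E G B♭ D♭
F augmented major seventh: F A C♯ E
Common to both → E.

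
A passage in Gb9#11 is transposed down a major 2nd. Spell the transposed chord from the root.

Gb down a major 2nd → Fb. New chord: Fb dominant ninth sharp eleven.
Root: Fb
Major 3rd (3rd): Ab
Perfect 5th (5th): Cb
Minor 7th (7th): Ebb
Major 9th (9th): Gb
Augmented 11th (11th): Bb

Fb Ab Cb Ebb Gb Bb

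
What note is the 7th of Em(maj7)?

D#

Em(maj7) is built on E; its 7th is a major 7th above the root.
A seventh above E uses the letter D, and the major 7th above E is D#.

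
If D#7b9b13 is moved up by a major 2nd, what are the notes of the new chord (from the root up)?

E# – G## – B# – D# – F# – C#

Transposed root: D# → E# (major 2nd up). So we spell E# dominant seventh flat nine flat thirteen:
Root: E#
Major 3rd (3rd): G##
Perfect 5th (5th): B#
Minor 7th (7th): D#
Minor 9th (9th): F#
Minor 13th (13th): C#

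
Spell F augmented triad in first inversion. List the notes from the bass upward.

A C♯ F

F augmented triad = F–A–C♯; first inversion → third (A) lowest.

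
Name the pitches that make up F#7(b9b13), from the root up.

F#7(b9b13) is a dominant seventh flat nine flat thirteen built on F#.
Root: F#
Major 3rd (3rd): A#
Perfect 5th (5th): C#
Minor 7th (7th): E
Minor 9th (9th): G
Minor 13th (13th): D

F# – A# – C# – E – G – D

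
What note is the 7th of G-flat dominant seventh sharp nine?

F♭

G-flat dominant seventh sharp nine is built on G♭; its 7th is a minor 7th above the root.
A seventh above G uses the letter F, and the minor 7th above G♭ is F♭.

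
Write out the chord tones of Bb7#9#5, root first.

B♭, D, F♯, A♭, C♯

Root B♭, quality dominant seventh sharp nine sharp five:
- root: B♭
- major 3rd: D
- augmented 5th: F♯
- minor 7th: A♭
- augmented 9th: C♯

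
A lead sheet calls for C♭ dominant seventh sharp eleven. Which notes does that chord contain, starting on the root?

Root C♭, quality dominant seventh sharp eleven:
- root: C♭
- major 3rd: E♭
- perfect 5th: G♭
- minor 7th: B𝄫
- augmented 11th: F

C♭, E♭, G♭, B𝄫, F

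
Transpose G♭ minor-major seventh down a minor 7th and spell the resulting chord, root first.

A minor 7th down from G-flat is A-flat, so the new chord is A-flat minor-major seventh.
Root: A-flat
Minor 3rd (3rd): C-flat
Perfect 5th (5th): E-flat
Major 7th (7th): G

A-flat – C-flat – E-flat – G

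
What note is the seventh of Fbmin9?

Ebb

Root of Fbmin9 = Fb. The 7th is a minor 7th: Fb up a minor 7th → Ebb.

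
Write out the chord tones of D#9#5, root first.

D♯  F𝄪  A𝄪  C♯  E♯

Root D♯, quality dominant ninth sharp five:
- root: D♯
- major 3rd: F𝄪
- augmented 5th: A𝄪
- minor 7th: C♯
- major 9th: E♯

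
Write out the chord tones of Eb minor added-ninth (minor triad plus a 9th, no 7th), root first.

Eb minor added-ninth is a minor added-ninth built on Eb.
Eb — root
Gb — minor 3rd
Bb — perfect 5th
F — major 9th

Eb – Gb – Bb – F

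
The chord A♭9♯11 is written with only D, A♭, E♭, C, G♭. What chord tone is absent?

The full A♭9♯11 chord is A♭, C, E♭, G♭, B♭, D.
Comparing with the voicing, the major 9th (9th) — B♭ — is absent.

B♭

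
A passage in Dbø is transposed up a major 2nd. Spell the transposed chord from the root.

Eb  Gb  Bbb  Db

Transposed root: Db → Eb (major 2nd up). So we spell Eb half-diminished seventh:
root → Eb
3rd (minor 3rd) → Gb
5th (diminished 5th) → Bbb
7th (minor 7th) → Db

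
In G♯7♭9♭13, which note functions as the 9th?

G♯7♭9♭13 is built on G♯; its 9th is a minor 9th above the root.
A second above G uses the letter A, and the minor 9th above G♯ is A.

A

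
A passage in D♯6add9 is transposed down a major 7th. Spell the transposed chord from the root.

E, G♯, B, C♯, F♯

D♯ down a major 7th → E. New chord: E six-nine.
root → E
3rd (major 3rd) → G♯
5th (perfect 5th) → B
6th (major 6th) → C♯
9th (major 9th) → F♯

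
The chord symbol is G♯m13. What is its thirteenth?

E#

G♯m13 is built on G#; its 13th is a major 13th above the root.
A sixth above G uses the letter E, and the major 13th above G# is E#.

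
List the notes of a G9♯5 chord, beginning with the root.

G  B  D#  F  A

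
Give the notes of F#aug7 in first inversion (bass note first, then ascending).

F#aug7 = F#–A#–C##–E; first inversion → third (A#) lowest.

A#, C##, E, F#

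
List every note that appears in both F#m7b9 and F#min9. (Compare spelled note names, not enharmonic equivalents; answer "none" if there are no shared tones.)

F#m7b9: F# A C# E G
F#min9: F# A C# E G#
Common to both → F#, A, C#, E.

F#  A  C#  E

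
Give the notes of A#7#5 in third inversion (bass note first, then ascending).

G#, A#, C##, E##

A#7#5 = A#–C##–E##–G#; third inversion → seventh (G#) lowest.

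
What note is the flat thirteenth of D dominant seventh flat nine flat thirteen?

B-flat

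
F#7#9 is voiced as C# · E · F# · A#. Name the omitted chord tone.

G##

The full F#7#9 chord is F#, A#, C#, E, G##.
Comparing with the voicing, the augmented 9th (9th) — G## — is absent.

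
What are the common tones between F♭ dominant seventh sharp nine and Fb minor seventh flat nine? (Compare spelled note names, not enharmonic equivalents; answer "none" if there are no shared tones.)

F♭ dominant seventh sharp nine = F-flat, A-flat, C-flat, E-double-flat, G.
Fb minor seventh flat nine = F-flat, A-double-flat, C-flat, E-double-flat, G-double-flat.
Shared: F-flat, C-flat, E-double-flat.

F-flat  C-flat  E-double-flat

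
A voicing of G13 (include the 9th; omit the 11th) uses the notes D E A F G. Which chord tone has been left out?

B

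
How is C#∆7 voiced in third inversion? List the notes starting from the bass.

In root position, C#∆7 is C♯–E♯–G♯–B♯.
Third inversion puts the seventh (B♯) in the bass.

B♯, C♯, E♯, G♯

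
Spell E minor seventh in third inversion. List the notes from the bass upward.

E minor seventh = E–G–B–D; third inversion → seventh (D) lowest.

D – E – G – B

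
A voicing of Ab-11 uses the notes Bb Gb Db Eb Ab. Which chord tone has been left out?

Ab-11 = Ab, Cb, Eb, Gb, Bb, Db. The voicing lacks the 3rd (minor 3rd), Cb.

Cb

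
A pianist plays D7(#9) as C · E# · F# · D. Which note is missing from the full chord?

A

D7(#9) = D, F#, A, C, E#. The voicing lacks the 5th (perfect 5th), A.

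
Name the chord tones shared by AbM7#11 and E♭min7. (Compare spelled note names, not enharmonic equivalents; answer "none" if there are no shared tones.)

Eb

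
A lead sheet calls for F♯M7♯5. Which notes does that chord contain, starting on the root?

F# A# C## E#

F♯M7♯5: augmented major seventh on F#.
F# — root
A# — major 3rd
C## — augmented 5th
E# — major 7th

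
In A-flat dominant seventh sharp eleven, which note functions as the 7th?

G-flat

A-flat dominant seventh sharp eleven is built on A-flat; its 7th is a minor 7th above the root.
A seventh above A uses the letter G, and the minor 7th above A-flat is G-flat.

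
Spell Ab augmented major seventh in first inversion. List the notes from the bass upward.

C, E, G, Ab

In root position, Ab augmented major seventh is Ab–C–E–G.
First inversion puts the third (C) in the bass.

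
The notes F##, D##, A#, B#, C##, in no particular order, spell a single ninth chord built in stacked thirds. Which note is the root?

Arranged so that each adjacent pair is a third by letter name: B# – D## – F## – A# – C##.
The bottom of that stack, B#, is the root (this is B# dominant ninth).

B#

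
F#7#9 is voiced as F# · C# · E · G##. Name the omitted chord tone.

A#

The full F#7#9 chord is F#, A#, C#, E, G##.
Comparing with the voicing, the major 3rd (3rd) — A# — is absent.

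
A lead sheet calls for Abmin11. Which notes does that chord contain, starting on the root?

Root Ab, quality minor eleventh:
root → Ab
3rd (minor 3rd) → Cb
5th (perfect 5th) → Eb
7th (minor 7th) → Gb
9th (major 9th) → Bb
11th (perfect 11th) → Db

Ab, Cb, Eb, Gb, Bb, Db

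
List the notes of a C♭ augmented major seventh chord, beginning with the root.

C♭ augmented major seventh is an augmented major seventh built on C-flat.
Root: C-flat
Major 3rd (3rd): E-flat
Augmented 5th (5th): G
Major 7th (7th): B-flat

C-flat E-flat G B-flat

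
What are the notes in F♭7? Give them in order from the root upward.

F♭ A♭ C♭ E𝄫

Root F♭, quality dominant seventh:
F♭ — root
A♭ — major 3rd
C♭ — perfect 5th
E𝄫 — minor 7th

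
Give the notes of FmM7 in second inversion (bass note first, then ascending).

C  E  F  Ab

In root position, FmM7 is F–Ab–C–E.
Second inversion puts the fifth (C) in the bass.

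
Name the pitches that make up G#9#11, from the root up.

G#  B#  D#  F#  A#  C##

Root G#, quality dominant ninth sharp eleven:
- root: G#
- major 3rd: B#
- perfect 5th: D#
- minor 7th: F#
- major 9th: A#
- augmented 11th: C##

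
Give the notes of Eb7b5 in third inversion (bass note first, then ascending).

Db, Eb, G, Bbb

In root position, Eb7b5 is Eb–G–Bbb–Db.
Third inversion puts the seventh (Db) in the bass.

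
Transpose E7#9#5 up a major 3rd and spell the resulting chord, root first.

G# – B# – D## – F# – A##

E up a major 3rd → G#. New chord: G# dominant seventh sharp nine sharp five.
Root: G#
Major 3rd (3rd): B#
Augmented 5th (5th): D##
Minor 7th (7th): F#
Augmented 9th (9th): A##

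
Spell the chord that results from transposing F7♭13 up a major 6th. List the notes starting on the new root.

D, F#, A, C, Bb

Transposed root: F → D (major 6th up). So we spell D dominant seventh flat thirteen:
root → D
3rd (major 3rd) → F#
5th (perfect 5th) → A
7th (minor 7th) → C
13th (minor 13th) → Bb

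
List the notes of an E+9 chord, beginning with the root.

Root E, quality dominant ninth sharp five:
- root: E
- major 3rd: G#
- augmented 5th: B#
- minor 7th: D
- major 9th: F#

E – G# – B# – D – F#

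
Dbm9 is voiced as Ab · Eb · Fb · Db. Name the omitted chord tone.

Cb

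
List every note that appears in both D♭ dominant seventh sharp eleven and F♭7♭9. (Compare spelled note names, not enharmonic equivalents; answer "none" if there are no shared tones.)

Ab  Cb

D♭ dominant seventh sharp eleven = Db, F, Ab, Cb, G.
F♭7♭9 = Fb, Ab, Cb, Ebb, Gbb.
Shared: Ab, Cb.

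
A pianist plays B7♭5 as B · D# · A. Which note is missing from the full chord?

F

The full B7♭5 chord is B, D#, F, A.
Comparing with the voicing, the diminished 5th (5th) — F — is absent.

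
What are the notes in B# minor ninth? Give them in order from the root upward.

B# – D# – F## – A# – C##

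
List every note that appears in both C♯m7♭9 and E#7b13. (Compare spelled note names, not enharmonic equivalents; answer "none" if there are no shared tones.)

C#

C♯m7♭9: C# E G# B D
E#7b13: E# G## B# D# C#
Common to both → C#.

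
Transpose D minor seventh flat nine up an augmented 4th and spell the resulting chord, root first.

Transposed root: D → G♯ (augmented 4th up). So we spell G♯ minor seventh flat nine:
G♯ — root
B — minor 3rd
D♯ — perfect 5th
F♯ — minor 7th
A — minor 9th

G♯, B, D♯, F♯, A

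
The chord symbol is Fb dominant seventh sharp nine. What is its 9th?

G

Root of Fb dominant seventh sharp nine = Fb. The 9th is an augmented 9th: Fb up an augmented 9th → G.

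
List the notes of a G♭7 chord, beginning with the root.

Gb Bb Db Fb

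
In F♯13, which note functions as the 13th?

D#

Root of F♯13 = F#. The 13th is a major 13th: F# up a major 13th → D#.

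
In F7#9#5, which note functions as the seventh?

Eb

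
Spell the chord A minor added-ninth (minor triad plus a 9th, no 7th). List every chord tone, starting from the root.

A, C, E, B

Root A, quality minor added-ninth:
Root: A
Minor 3rd (3rd): C
Perfect 5th (5th): E
Major 9th (9th): B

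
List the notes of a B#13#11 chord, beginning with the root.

B♯  D𝄪  F𝄪  A♯  C𝄪  E𝄪  G𝄪

B#13#11 is a dominant thirteenth sharp eleven built on B♯.
- root: B♯
- major 3rd: D𝄪
- perfect 5th: F𝄪
- minor 7th: A♯
- major 9th: C𝄪
- augmented 11th: E𝄪
- major 13th: G𝄪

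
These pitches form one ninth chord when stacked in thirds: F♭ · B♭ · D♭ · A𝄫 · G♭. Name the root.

G♭

Arranged so that each adjacent pair is a third by letter name: G♭ – B♭ – D♭ – F♭ – A𝄫.
The bottom of that stack, G♭, is the root (this is G♭ dominant seventh flat nine).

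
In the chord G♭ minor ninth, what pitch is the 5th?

Root of G♭ minor ninth = Gb. The 5th is a perfect 5th: Gb up a perfect 5th → Db.

Db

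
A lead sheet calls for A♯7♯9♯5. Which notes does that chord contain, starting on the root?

A♯7♯9♯5 is a dominant seventh sharp nine sharp five built on A#.
- root: A#
- major 3rd: C##
- augmented 5th: E##
- minor 7th: G#
- augmented 9th: B##

A#, C##, E##, G#, B##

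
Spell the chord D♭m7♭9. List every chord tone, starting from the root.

Db – Fb – Ab – Cb – Ebb

Root Db, quality minor seventh flat nine:
root → Db
3rd (minor 3rd) → Fb
5th (perfect 5th) → Ab
7th (minor 7th) → Cb
9th (minor 9th) → Ebb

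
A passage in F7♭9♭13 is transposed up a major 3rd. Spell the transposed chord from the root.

A, C#, E, G, Bb, F

F up a major 3rd → A. New chord: A dominant seventh flat nine flat thirteen.
- root: A
- major 3rd: C#
- perfect 5th: E
- minor 7th: G
- minor 9th: Bb
- minor 13th: F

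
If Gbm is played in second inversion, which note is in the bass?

Db

Gbm = Gb–Bbb–Db. Second inversion → fifth in the bass = Db.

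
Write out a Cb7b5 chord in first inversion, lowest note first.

Eb, Gbb, Bbb, Cb

In root position, Cb7b5 is Cb–Eb–Gbb–Bbb.
First inversion puts the third (Eb) in the bass.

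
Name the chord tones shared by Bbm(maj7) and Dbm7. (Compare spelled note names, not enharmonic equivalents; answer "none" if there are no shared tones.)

Db

Bbm(maj7): Bb Db F A
Dbm7: Db Fb Ab Cb
Common to both → Db.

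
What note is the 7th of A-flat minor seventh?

A-flat minor seventh is built on Ab; its 7th is a minor 7th above the root.
A seventh above A uses the letter G, and the minor 7th above Ab is Gb.

Gb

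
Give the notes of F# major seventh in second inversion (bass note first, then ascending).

F# major seventh = F♯–A♯–C♯–E♯; second inversion → fifth (C♯) lowest.

C♯, E♯, F♯, A♯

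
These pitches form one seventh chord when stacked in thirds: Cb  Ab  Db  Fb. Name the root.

Stacking in thirds gives Db – Fb – Ab – Cb, so Db is the root — Db minor seventh.

Db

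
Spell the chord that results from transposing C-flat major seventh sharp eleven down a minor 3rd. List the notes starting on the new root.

A-flat – C – E-flat – G – D

Transposed root: C-flat → A-flat (minor 3rd down). So we spell A-flat major seventh sharp eleven:
Root: A-flat
Major 3rd (3rd): C
Perfect 5th (5th): E-flat
Major 7th (7th): G
Augmented 11th (11th): D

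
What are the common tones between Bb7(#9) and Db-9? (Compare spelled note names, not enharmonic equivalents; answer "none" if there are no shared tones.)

Bb7(#9): Bb D F Ab C#
Db-9: Db Fb Ab Cb Eb
Common to both → Ab.

Ab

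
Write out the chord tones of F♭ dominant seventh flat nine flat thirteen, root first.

F♭  A♭  C♭  E𝄫  G𝄫  D𝄫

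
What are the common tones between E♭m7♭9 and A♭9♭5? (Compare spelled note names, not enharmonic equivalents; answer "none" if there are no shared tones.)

E♭m7♭9 = Eb, Gb, Bb, Db, Fb.
A♭9♭5 = Ab, C, Ebb, Gb, Bb.
Shared: Gb, Bb.

Gb  Bb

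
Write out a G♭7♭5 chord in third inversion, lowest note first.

Fb Gb Bb Dbb

G♭7♭5 = Gb–Bb–Dbb–Fb; third inversion → seventh (Fb) lowest.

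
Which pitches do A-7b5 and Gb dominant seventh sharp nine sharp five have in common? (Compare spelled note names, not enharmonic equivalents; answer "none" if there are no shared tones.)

A

A-7b5: A C Eb G
Gb dominant seventh sharp nine sharp five: Gb Bb D Fb A
Common to both → A.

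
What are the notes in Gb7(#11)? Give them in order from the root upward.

Gb7(#11) is a dominant seventh sharp eleven built on Gb.
Gb — root
Bb — major 3rd
Db — perfect 5th
Fb — minor 7th
C — augmented 11th

Gb Bb Db Fb C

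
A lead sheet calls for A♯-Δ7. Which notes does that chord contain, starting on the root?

A♯-Δ7 is a minor-major seventh built on A#.
root → A#
3rd (minor 3rd) → C#
5th (perfect 5th) → E#
7th (major 7th) → G##

A#, C#, E#, G##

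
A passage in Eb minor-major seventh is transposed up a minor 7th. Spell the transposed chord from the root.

D-flat, F-flat, A-flat, C

E-flat up a minor 7th → D-flat. New chord: D-flat minor-major seventh.
Root: D-flat
Minor 3rd (3rd): F-flat
Perfect 5th (5th): A-flat
Major 7th (7th): C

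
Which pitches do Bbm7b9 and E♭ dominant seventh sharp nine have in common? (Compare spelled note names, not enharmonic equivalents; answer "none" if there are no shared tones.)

Bbm7b9: Bb Db F Ab Cb
E♭ dominant seventh sharp nine: Eb G Bb Db F#
Common to both → Bb, Db.

Bb, Db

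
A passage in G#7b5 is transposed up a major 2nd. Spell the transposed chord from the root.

A#, C##, E, G#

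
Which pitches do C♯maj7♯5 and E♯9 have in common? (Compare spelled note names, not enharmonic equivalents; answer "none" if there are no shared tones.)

E♯ G𝄪 B♯

C♯maj7♯5 = C♯, E♯, G𝄪, B♯.
E♯9 = E♯, G𝄪, B♯, D♯, F𝄪.
Shared: E♯, G𝄪, B♯.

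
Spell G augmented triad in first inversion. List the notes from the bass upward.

B, D♯, G

In root position, G augmented triad is G–B–D♯.
First inversion puts the third (B) in the bass.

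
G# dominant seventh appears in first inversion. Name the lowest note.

B-sharp

G# dominant seventh = G-sharp–B-sharp–D-sharp–F-sharp. First inversion → third in the bass = B-sharp.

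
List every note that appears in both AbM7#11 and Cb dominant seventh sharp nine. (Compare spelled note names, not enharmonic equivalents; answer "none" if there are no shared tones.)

Eb, D

AbM7#11 = Ab, C, Eb, G, D.
Cb dominant seventh sharp nine = Cb, Eb, Gb, Bbb, D.
Shared: Eb, D.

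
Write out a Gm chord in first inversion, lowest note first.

In root position, Gm is G–Bb–D.
First inversion puts the third (Bb) in the bass.

Bb D G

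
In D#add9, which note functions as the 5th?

A#

D#add9 is built on D#; its 5th is a perfect 5th above the root.
A fifth above D uses the letter A, and the perfect 5th above D# is A#.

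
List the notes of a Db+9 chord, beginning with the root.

Db+9: dominant ninth sharp five on Db.
- root: Db
- major 3rd: F
- augmented 5th: A
- minor 7th: Cb
- major 9th: Eb

Db, F, A, Cb, Eb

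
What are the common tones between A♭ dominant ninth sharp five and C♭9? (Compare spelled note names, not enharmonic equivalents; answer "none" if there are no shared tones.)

A♭ dominant ninth sharp five: Ab C E Gb Bb
C♭9: Cb Eb Gb Bbb Db
Common to both → Gb.

Gb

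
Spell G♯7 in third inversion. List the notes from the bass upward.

F#, G#, B#, D#

In root position, G♯7 is G#–B#–D#–F#.
Third inversion puts the seventh (F#) in the bass.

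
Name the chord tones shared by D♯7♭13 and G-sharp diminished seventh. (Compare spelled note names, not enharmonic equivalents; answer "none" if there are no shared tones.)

B

D♯7♭13: D# F## A# C# B
G-sharp diminished seventh: G# B D F
Common to both → B.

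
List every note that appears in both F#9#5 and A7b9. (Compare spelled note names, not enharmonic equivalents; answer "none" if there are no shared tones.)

E

F#9#5: F# A# C## E G#
A7b9: A C# E G Bb
Common to both → E.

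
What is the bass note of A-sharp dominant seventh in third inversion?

G-sharp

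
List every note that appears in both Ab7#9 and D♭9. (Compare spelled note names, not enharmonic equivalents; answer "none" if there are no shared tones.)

Ab7#9: A♭ C E♭ G♭ B
D♭9: D♭ F A♭ C♭ E♭
Common to both → A♭, E♭.

A♭  E♭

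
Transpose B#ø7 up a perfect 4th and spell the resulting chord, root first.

E# – G# – B – D#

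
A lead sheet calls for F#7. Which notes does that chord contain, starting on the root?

F#  A#  C#  E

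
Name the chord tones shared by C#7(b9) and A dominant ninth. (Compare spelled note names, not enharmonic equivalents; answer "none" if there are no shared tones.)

C#  B

C#7(b9): C# E# G# B D
A dominant ninth: A C# E G B
Common to both → C#, B.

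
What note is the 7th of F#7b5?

E

F#7b5 is built on F#; its 7th is a minor 7th above the root.
A seventh above F uses the letter E, and the minor 7th above F# is E.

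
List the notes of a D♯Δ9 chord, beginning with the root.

Root D#, quality major ninth:
- root: D#
- major 3rd: F##
- perfect 5th: A#
- major 7th: C##
- major 9th: E#

D#, F##, A#, C##, E#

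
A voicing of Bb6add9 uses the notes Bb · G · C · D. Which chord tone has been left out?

The full Bb6add9 chord is Bb, D, F, G, C.
Comparing with the voicing, the perfect 5th (5th) — F — is absent.

F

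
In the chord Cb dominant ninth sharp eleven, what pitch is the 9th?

Cb dominant ninth sharp eleven is built on C-flat; its 9th is a major 9th above the root.
A second above C uses the letter D, and the major 9th above C-flat is D-flat.

D-flat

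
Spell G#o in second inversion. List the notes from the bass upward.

G#o = G#–B–D; second inversion → fifth (D) lowest.

D, G#, B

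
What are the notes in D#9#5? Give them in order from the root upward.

D#, F##, A##, C#, E#

D#9#5 is a dominant ninth sharp five built on D#.
D# — root
F## — major 3rd
A## — augmented 5th
C# — minor 7th
E# — major 9th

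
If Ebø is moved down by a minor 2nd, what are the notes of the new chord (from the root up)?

Eb down a minor 2nd → D. New chord: D half-diminished seventh.
root → D
3rd (minor 3rd) → F
5th (diminished 5th) → Ab
7th (minor 7th) → C

D, F, Ab, C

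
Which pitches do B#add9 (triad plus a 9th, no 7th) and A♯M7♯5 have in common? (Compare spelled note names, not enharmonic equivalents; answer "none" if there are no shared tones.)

B#add9: B# D## F## C##
A♯M7♯5: A# C## E## G##
Common to both → C##.

C##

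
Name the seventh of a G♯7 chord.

Root of G♯7 = G♯. The 7th is a minor 7th: G♯ up a minor 7th → F♯.

F♯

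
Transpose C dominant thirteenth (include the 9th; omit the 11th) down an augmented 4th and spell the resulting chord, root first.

G-flat B-flat D-flat F-flat A-flat E-flat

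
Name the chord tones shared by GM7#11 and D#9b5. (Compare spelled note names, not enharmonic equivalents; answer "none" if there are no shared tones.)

GM7#11: G B D F# C#
D#9b5: D# F## A C# E#
Common to both → C#.

C#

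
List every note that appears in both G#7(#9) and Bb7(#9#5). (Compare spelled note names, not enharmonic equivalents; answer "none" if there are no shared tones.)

G#7(#9) = G#, B#, D#, F#, A##.
Bb7(#9#5) = Bb, D, F#, Ab, C#.
Shared: F#.

F#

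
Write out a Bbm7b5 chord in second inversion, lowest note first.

Bbm7b5 = Bb–Db–Fb–Ab; second inversion → fifth (Fb) lowest.

Fb  Ab  Bb  Db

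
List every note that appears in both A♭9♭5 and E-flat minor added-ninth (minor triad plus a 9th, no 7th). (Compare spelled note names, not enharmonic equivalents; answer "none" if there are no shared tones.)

Gb, Bb

A♭9♭5: Ab C Ebb Gb Bb
E-flat minor added-ninth: Eb Gb Bb F
Common to both → Gb, Bb.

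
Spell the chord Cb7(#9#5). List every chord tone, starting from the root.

Cb  Eb  G  Bbb  D

Root Cb, quality dominant seventh sharp nine sharp five:
Root: Cb
Major 3rd (3rd): Eb
Augmented 5th (5th): G
Minor 7th (7th): Bbb
Augmented 9th (9th): D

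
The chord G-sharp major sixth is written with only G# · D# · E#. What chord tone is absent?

B#

The full G-sharp major sixth chord is G#, B#, D#, E#.
Comparing with the voicing, the major 3rd (3rd) — B# — is absent.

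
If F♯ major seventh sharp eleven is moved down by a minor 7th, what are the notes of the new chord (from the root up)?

G-sharp, B-sharp, D-sharp, F-double-sharp, C-double-sharp

F-sharp down a minor 7th → G-sharp. New chord: G-sharp major seventh sharp eleven.
G-sharp — root
B-sharp — major 3rd
D-sharp — perfect 5th
F-double-sharp — major 7th
C-double-sharp — augmented 11th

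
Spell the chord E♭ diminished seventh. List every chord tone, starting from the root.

E♭ diminished seventh: diminished seventh on E-flat.
Root: E-flat
Minor 3rd (3rd): G-flat
Diminished 5th (5th): B-double-flat
Diminished 7th (7th): D-double-flat

E-flat G-flat B-double-flat D-double-flat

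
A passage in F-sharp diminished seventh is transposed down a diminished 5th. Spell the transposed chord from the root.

B# D# F# A

Transposed root: F# → B# (diminished 5th down). So we spell B# diminished seventh:
root → B#
3rd (minor 3rd) → D#
5th (diminished 5th) → F#
7th (diminished 7th) → A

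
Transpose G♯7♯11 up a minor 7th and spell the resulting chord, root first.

F# A# C# E B#

Transposed root: G# → F# (minor 7th up). So we spell F# dominant seventh sharp eleven:
Root: F#
Major 3rd (3rd): A#
Perfect 5th (5th): C#
Minor 7th (7th): E
Augmented 11th (11th): B#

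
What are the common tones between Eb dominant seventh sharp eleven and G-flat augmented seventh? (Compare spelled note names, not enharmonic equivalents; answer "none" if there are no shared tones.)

B-flat

Eb dominant seventh sharp eleven: E-flat G B-flat D-flat A
G-flat augmented seventh: G-flat B-flat D F-flat
Common to both → B-flat.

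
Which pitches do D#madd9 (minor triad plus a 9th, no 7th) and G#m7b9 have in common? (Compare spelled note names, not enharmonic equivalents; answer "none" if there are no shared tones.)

D#madd9: D# F# A# E#
G#m7b9: G# B D# F# A
Common to both → D#, F#.

D#  F#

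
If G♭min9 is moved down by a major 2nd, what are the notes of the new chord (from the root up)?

F♭, A𝄫, C♭, E𝄫, G♭

A major 2nd down from G♭ is F♭, so the new chord is F♭ minor ninth.
- root: F♭
- minor 3rd: A𝄫
- perfect 5th: C♭
- minor 7th: E𝄫
- major 9th: G♭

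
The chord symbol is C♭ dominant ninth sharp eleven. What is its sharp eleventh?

Root of C♭ dominant ninth sharp eleven = C-flat. The 11th is an augmented 11th: C-flat up an augmented 11th → F.

F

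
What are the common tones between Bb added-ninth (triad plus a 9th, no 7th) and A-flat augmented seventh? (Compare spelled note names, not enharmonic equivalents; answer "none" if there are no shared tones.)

C

Bb added-ninth = B-flat, D, F, C.
A-flat augmented seventh = A-flat, C, E, G-flat.
Shared: C.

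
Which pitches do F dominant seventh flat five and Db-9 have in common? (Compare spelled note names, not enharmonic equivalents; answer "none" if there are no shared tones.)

Cb Eb

F dominant seventh flat five = F, A, Cb, Eb.
Db-9 = Db, Fb, Ab, Cb, Eb.
Shared: Cb, Eb.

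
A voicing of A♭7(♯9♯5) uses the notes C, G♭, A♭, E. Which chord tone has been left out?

The full A♭7(♯9♯5) chord is A♭, C, E, G♭, B.
Comparing with the voicing, the augmented 9th (9th) — B — is absent.

B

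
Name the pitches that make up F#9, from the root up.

F#9 is a dominant ninth built on F♯.
root → F♯
3rd (major 3rd) → A♯
5th (perfect 5th) → C♯
7th (minor 7th) → E
9th (major 9th) → G♯

F♯  A♯  C♯  E  G♯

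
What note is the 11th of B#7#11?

Root of B#7#11 = B#. The 11th is an augmented 11th: B# up an augmented 11th → E##.

E##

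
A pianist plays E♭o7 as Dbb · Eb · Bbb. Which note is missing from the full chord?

The full E♭o7 chord is Eb, Gb, Bbb, Dbb.
Comparing with the voicing, the minor 3rd (3rd) — Gb — is absent.

Gb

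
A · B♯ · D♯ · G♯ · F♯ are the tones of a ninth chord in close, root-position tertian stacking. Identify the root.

Arranged so that each adjacent pair is a third by letter name: G♯ – B♯ – D♯ – F♯ – A.
The bottom of that stack, G♯, is the root (this is G♯ dominant seventh flat nine).

G♯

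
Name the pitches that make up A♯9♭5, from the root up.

A♯  C𝄪  E  G♯  B♯

A♯9♭5: dominant ninth flat five on A♯.
root → A♯
3rd (major 3rd) → C𝄪
5th (diminished 5th) → E
7th (minor 7th) → G♯
9th (major 9th) → B♯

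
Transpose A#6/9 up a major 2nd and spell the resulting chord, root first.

B# – D## – F## – G## – C##

A major 2nd up from A# is B#, so the new chord is B# six-nine.
root → B#
3rd (major 3rd) → D##
5th (perfect 5th) → F##
6th (major 6th) → G##
9th (major 9th) → C##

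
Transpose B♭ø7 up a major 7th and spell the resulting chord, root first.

A major 7th up from Bb is A, so the new chord is A half-diminished seventh.
A — root
C — minor 3rd
Eb — diminished 5th
G — minor 7th

A – C – Eb – G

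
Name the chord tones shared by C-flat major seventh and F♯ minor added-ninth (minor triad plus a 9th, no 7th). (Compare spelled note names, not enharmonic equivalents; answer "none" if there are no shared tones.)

C-flat major seventh = C-flat, E-flat, G-flat, B-flat.
F♯ minor added-ninth = F-sharp, A, C-sharp, G-sharp.
Shared: none.

none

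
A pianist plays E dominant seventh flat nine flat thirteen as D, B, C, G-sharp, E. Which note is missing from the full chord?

E dominant seventh flat nine flat thirteen = E, G-sharp, B, D, F, C. The voicing lacks the 9th (minor 9th), F.

F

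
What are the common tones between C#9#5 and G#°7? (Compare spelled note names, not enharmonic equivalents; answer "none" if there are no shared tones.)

B

C#9#5 = C#, E#, G##, B, D#.
G#°7 = G#, B, D, F.
Shared: B.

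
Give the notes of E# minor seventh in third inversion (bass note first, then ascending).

D-sharp – E-sharp – G-sharp – B-sharp

In root position, E# minor seventh is E-sharp–G-sharp–B-sharp–D-sharp.
Third inversion puts the seventh (D-sharp) in the bass.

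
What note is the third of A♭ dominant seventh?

Root of A♭ dominant seventh = Ab. The 3rd is a major 3rd: Ab up a major 3rd → C.

C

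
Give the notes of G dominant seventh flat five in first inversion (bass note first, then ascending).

B  D-flat  F  G

In root position, G dominant seventh flat five is G–B–D-flat–F.
First inversion puts the third (B) in the bass.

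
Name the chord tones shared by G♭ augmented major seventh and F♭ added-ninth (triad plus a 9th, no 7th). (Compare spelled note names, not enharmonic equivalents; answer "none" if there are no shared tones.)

G♭ augmented major seventh: G-flat B-flat D F
F♭ added-ninth: F-flat A-flat C-flat G-flat
Common to both → G-flat.

G-flat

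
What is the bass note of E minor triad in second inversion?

E minor triad in root position is E–G–B.
Second inversion places the fifth in the bass, which is B.

B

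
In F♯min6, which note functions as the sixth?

Root of F♯min6 = F♯. The 6th is a major 6th: F♯ up a major 6th → D♯.

D♯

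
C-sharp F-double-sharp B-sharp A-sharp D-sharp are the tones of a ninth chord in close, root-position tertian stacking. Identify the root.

Stacking in thirds gives B-sharp – D-sharp – F-double-sharp – A-sharp – C-sharp, so B-sharp is the root — B-sharp minor seventh flat nine.

B-sharp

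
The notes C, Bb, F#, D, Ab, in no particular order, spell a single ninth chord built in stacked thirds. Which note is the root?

Stacking in thirds gives Bb – D – F# – Ab – C, so Bb is the root — Bb dominant ninth sharp five.

Bb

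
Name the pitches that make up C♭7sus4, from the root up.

Root C♭, quality dominant seventh suspended fourth:
Root: C♭
Perfect 4th (4th): F♭
Perfect 5th (5th): G♭
Minor 7th (7th): B𝄫

C♭ – F♭ – G♭ – B𝄫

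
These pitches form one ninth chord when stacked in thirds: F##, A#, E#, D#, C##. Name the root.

Stacking in thirds gives D# – F## – A# – C## – E#, so D# is the root — D# major ninth.

D#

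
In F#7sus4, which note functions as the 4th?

F#7sus4 is built on F#; its 4th is a perfect 4th above the root.
A fourth above F uses the letter B, and the perfect 4th above F# is B.

B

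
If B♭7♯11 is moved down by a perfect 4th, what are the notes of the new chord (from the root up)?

F – A – C – Eb – B

Bb down a perfect 4th → F. New chord: F dominant seventh sharp eleven.
root → F
3rd (major 3rd) → A
5th (perfect 5th) → C
7th (minor 7th) → Eb
11th (augmented 11th) → B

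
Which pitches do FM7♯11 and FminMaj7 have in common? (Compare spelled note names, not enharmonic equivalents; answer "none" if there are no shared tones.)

FM7♯11: F A C E B
FminMaj7: F Ab C E
Common to both → F, C, E.

F, C, E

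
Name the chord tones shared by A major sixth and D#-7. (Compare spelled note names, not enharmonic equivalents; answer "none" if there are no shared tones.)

C#, F#

A major sixth: A C# E F#
D#-7: D# F# A# C#
Common to both → C#, F#.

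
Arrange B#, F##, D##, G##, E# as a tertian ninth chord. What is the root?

E#

Arranged so that each adjacent pair is a third by letter name: E# – G## – B# – D## – F##.
The bottom of that stack, E#, is the root (this is E# major ninth).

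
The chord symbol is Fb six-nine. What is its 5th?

Cb

Root of Fb six-nine = Fb. The 5th is a perfect 5th: Fb up a perfect 5th → Cb.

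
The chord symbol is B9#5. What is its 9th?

C#

B9#5 is built on B; its 9th is a major 9th above the root.
A second above B uses the letter C, and the major 9th above B is C#.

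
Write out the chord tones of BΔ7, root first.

Root B, quality major seventh:
root → B
3rd (major 3rd) → D#
5th (perfect 5th) → F#
7th (major 7th) → A#

B, D#, F#, A#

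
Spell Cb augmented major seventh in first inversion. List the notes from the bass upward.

E-flat  G  B-flat  C-flat

In root position, Cb augmented major seventh is C-flat–E-flat–G–B-flat.
First inversion puts the third (E-flat) in the bass.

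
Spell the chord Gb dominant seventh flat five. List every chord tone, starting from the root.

Gb dominant seventh flat five is a dominant seventh flat five built on G-flat.
root → G-flat
3rd (major 3rd) → B-flat
5th (diminished 5th) → D-double-flat
7th (minor 7th) → F-flat

G-flat  B-flat  D-double-flat  F-flat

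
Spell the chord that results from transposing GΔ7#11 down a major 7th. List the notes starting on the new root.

G down a major 7th → A♭. New chord: A♭ major seventh sharp eleven.
A♭ — root
C — major 3rd
E♭ — perfect 5th
G — major 7th
D — augmented 11th

A♭, C, E♭, G, D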